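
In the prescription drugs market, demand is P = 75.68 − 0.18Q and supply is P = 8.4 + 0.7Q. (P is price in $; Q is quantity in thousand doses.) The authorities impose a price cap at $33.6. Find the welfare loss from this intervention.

Competitive equilibrium: 75.68 − 0.18Q = 8.4 + 0.7Q → Q* = 76.4545, P* = 61.9182.
At the ceiling P = 33.6, quantity supplied = (33.6 − 8.4)/0.7 = 36.
Willingness to pay at Q' = 36: 75.68 − 0.18·36 = 69.2.
ΔQ = 76.4545 − 36 = 40.4545; wedge = 69.2 − 33.6 = 35.6.
DWL = ½ × 40.4545 × 35.6 = $720.09 thousand.

$720.09 thousand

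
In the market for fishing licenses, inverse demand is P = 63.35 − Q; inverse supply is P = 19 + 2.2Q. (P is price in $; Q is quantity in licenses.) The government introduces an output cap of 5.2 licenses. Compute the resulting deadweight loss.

Competitive equilibrium: 63.35 − Q = 19 + 2.2Q → Q* = 13.8594, P* = 49.4906.
At Q = 5.2: demand price = 63.35 − 1·5.2 = 58.15; supply price = 19 + 2.2·5.2 = 30.44.
ΔQ = 13.8594 − 5.2 = 8.6594; wedge = 58.15 − 30.44 = 27.71.
DWL = ½ × 8.6594 × 27.71 = $119.98.

$119.98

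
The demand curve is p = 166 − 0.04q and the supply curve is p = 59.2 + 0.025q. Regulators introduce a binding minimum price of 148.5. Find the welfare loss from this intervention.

47236.01

Competitive equilibrium: 166 − 0.04q = 59.2 + 0.025q → q* = 1643.0769, p* = 100.2769.
At the floor p = 148.5, quantity demanded = (166 − 148.5)/0.04 = 437.5.
Sellers' marginal cost at q' = 437.5: 59.2 + 0.025·437.5 = 70.1375.
Δq = 1643.0769 − 437.5 = 1205.5769; wedge = 148.5 − 70.1375 = 78.3625.
Welfare loss = ½ × 1205.5769 × 78.3625 = 47236.01.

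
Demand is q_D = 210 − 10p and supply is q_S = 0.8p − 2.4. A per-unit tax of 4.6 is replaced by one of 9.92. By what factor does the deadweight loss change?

In inverse form: demand p = 21 − 0.1q, supply p = 3 + 1.25q.
Competitive equilibrium: 21 − 0.1q = 3 + 1.25q → q* = 13.3333, p* = 19.6667.
For a per-unit tax t: Δq = t/1.35, so DWL = ½·t·(t/1.35) = t²/2.7.
At t = 4.6: DWL = 7.837. At t = 9.92: DWL = 36.447.
Ratio = (9.92/4.6)² = 4.651.

4.651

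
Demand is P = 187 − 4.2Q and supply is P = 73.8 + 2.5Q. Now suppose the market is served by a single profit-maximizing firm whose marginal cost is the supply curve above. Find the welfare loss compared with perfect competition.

141.98

Competitive equilibrium: 187 − 4.2Q = 73.8 + 2.5Q → Q* = 16.8955, P* = 116.0388.
Marginal revenue: MR = 187 − 8.4Q. Set MR = MC: 187 − 8.4Q = 73.8 + 2.5Q → Q_m = 10.3853.
Price P_m = 187 − 4.2·10.3853 = 143.3817; MC(Q_m) = 73.8 + 2.5·10.3853 = 99.7633.
Competitive Q* = 16.8955, so ΔQ = 6.5102; wedge = 143.3817 − 99.7633 = 43.6184.
Deadweight loss = ½ × 6.5102 × 43.6184 = 141.98.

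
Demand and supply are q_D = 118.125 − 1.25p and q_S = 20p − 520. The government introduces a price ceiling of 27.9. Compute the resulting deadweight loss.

In inverse form: demand p = 94.5 − 0.8q, supply p = 26 + 0.05q.
Competitive equilibrium: 94.5 − 0.8q = 26 + 0.05q → q* = 80.5882, p* = 30.0294.
At the ceiling p = 27.9, quantity supplied = (27.9 − 26)/0.05 = 38.
Willingness to pay at q' = 38: 94.5 − 0.8·38 = 64.1.
Δq = 80.5882 − 38 = 42.5882; wedge = 64.1 − 27.9 = 36.2.
Welfare loss = ½ × 42.5882 × 36.2 = 770.85.

770.85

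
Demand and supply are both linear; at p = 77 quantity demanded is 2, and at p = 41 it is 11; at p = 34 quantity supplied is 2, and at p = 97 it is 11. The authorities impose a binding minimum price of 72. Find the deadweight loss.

Demand slope = (41 − 77)/(11 − 2) = −4, so p = 85 − 4q.
Supply slope = (97 − 34)/(11 − 2) = 7, so p = 20 + 7q.
Competitive equilibrium: 85 − 4q = 20 + 7q → q* = 5.9091, p* = 61.3636.
At the floor p = 72, quantity demanded = (85 − 72)/4 = 3.25.
Sellers' marginal cost at q' = 3.25: 20 + 7·3.25 = 42.75.
Δq = 5.9091 − 3.25 = 2.6591; wedge = 72 − 42.75 = 29.25.
Welfare loss = ½ × 2.6591 × 29.25 = 38.89.

38.89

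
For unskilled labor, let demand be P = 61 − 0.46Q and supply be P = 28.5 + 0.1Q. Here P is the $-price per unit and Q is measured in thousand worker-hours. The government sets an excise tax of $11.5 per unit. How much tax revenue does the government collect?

$431.25 thousand

Competitive equilibrium: 61 − 0.46Q = 28.5 + 0.1Q → Q* = 58.0357, P* = 34.3036.
With the tax, the buyer price exceeds the seller price by 11.5: (61 − 0.46Q) − (28.5 + 0.1Q) = 11.5 → Q' = 37.5.
Tax revenue = 11.5 × 37.5 = $431.25 thousand.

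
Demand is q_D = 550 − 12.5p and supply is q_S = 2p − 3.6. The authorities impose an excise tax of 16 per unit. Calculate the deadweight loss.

In inverse form: demand p = 44 − 0.08q, supply p = 1.8 + 0.5q.
Competitive equilibrium: 44 − 0.08q = 1.8 + 0.5q → q* = 72.7586, p* = 38.1793.
With the tax, the buyer price exceeds the seller price by 16: (44 − 0.08q) − (1.8 + 0.5q) = 16 → q' = 45.1724.
Δq = 72.7586 − 45.1724 = 27.5862; the wedge equals the tax, 16.
Welfare loss = ½ × 27.5862 × 16 = 220.69.

220.69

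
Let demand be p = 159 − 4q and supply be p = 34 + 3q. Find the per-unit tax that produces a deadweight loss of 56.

28

Competitive equilibrium: 159 − 4q = 34 + 3q → q* = 17.8571, p* = 87.5714.
A tax t gives Δq = t/7 and wedge t, so DWL = t²/14.
t²/14 = 56 → t² = 784 → t = 28.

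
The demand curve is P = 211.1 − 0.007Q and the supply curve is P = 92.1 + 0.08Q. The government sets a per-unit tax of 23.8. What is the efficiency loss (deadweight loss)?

Competitive equilibrium: 211.1 − 0.007Q = 92.1 + 0.08Q → Q* = 1367.8161, P* = 201.5253.
With the tax, the buyer price exceeds the seller price by 23.8: (211.1 − 0.007Q) − (92.1 + 0.08Q) = 23.8 → Q' = 1094.2529.
ΔQ = 1367.8161 − 1094.2529 = 273.5632; the wedge equals the tax, 23.8.
Welfare loss = ½ × 273.5632 × 23.8 = 3255.40.

3255.40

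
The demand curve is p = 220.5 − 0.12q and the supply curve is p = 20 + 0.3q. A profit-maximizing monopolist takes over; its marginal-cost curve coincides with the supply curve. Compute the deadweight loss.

2363.33

Competitive equilibrium: 220.5 − 0.12q = 20 + 0.3q → q* = 477.381, p* = 163.2143.
Marginal revenue: MR = 220.5 − 0.24q. Set MR = MC: 220.5 − 0.24q = 20 + 0.3q → q_m = 371.2963.
Price p_m = 220.5 − 0.12·371.2963 = 175.9444; MC(q_m) = 20 + 0.3·371.2963 = 131.3889.
Competitive q* = 477.381, so Δq = 106.0847; wedge = 175.9444 − 131.3889 = 44.5555.
The triangle = ½ × 106.0847 × 44.5555 = 2363.33.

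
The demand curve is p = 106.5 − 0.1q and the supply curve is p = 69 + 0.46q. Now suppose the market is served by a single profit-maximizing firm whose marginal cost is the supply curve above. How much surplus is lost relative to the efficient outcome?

Competitive equilibrium: 106.5 − 0.1q = 69 + 0.46q → q* = 66.9643, p* = 99.8036.
Marginal revenue: MR = 106.5 − 0.2q. Set MR = MC: 106.5 − 0.2q = 69 + 0.46q → q_m = 56.8182.
Price p_m = 106.5 − 0.1·56.8182 = 100.8182; MC(q_m) = 69 + 0.46·56.8182 = 95.1364.
Competitive q* = 66.9643, so Δq = 10.1461; wedge = 100.8182 − 95.1364 = 5.6818.
Deadweight loss = ½ × 10.1461 × 5.6818 = 28.82.

28.82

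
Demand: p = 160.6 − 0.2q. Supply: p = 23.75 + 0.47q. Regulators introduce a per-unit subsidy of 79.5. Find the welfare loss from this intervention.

Competitive equilibrium: 160.6 − 0.2q = 23.75 + 0.47q → q* = 204.2537, p* = 119.7493.
The subsidy lowers effective supply by 79.5: p = 0.47q − 55.75.
New quantity: 160.6 − 0.2q = 0.47q − 55.75 → q' = 322.9104.
Overproduction Δq = 322.9104 − 204.2537 = 118.6567; wedge = subsidy = 79.5.
The triangle = ½ × 118.6567 × 79.5 = 4716.60.

4716.60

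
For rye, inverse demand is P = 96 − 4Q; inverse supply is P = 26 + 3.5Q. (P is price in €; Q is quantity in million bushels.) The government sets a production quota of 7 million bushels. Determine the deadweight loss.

Competitive equilibrium: 96 − 4Q = 26 + 3.5Q → Q* = 9.3333, P* = 58.6667.
At Q = 7: demand price = 96 − 4·7 = 68; supply price = 26 + 3.5·7 = 50.5.
ΔQ = 9.3333 − 7 = 2.3333; wedge = 68 − 50.5 = 17.5.
The triangle = ½ × 2.3333 × 17.5 = €20.42 million.

€20.42 million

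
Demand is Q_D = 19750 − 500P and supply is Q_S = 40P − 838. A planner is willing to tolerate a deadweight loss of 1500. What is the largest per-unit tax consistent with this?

In inverse form: demand P = 39.5 − 0.002Q, supply P = 20.95 + 0.025Q.
Competitive equilibrium: 39.5 − 0.002Q = 20.95 + 0.025Q → Q* = 687.037, P* = 38.1259.
A tax t gives ΔQ = t/0.027 and wedge t, so DWL = t²/0.054.
t²/0.054 = 1500 → t² = 81 → t = 9.

9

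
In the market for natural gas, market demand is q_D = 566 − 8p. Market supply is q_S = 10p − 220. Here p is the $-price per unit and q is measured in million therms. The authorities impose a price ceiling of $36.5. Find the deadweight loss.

$577.81 million

In inverse form: demand p = 70.75 − 0.125q, supply p = 22 + 0.1q.
Competitive equilibrium: 70.75 − 0.125q = 22 + 0.1q → q* = 216.6667, p* = 43.6667.
At the ceiling p = 36.5, quantity supplied = (36.5 − 22)/0.1 = 145.
Willingness to pay at q' = 145: 70.75 − 0.125·145 = 52.625.
Δq = 216.6667 − 145 = 71.6667; wedge = 52.625 − 36.5 = 16.125.
Welfare loss = ½ × 71.6667 × 16.125 = $577.81 million.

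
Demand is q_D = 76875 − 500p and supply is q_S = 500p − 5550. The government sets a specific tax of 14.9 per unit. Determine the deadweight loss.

27751.25

In inverse form: demand p = 153.75 − 0.002q, supply p = 11.1 + 0.002q.
Competitive equilibrium: 153.75 − 0.002q = 11.1 + 0.002q → q* = 35662.5, p* = 82.425.
With the tax, the buyer price exceeds the seller price by 14.9: (153.75 − 0.002q) − (11.1 + 0.002q) = 14.9 → q' = 31937.5.
Δq = 35662.5 − 31937.5 = 3725; the wedge equals the tax, 14.9.
Welfare loss = ½ × 3725 × 14.9 = 27751.25.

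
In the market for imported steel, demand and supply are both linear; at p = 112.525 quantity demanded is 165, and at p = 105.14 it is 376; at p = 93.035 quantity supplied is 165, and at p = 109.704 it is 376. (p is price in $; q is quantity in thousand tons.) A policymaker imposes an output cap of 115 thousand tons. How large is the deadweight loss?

$2783.05 thousand

Demand slope = (105.14 − 112.525)/(376 − 165) = −0.035, so p = 118.3 − 0.035q.
Supply slope = (109.704 − 93.035)/(376 − 165) = 0.079, so p = 80 + 0.079q.
Competitive equilibrium: 118.3 − 0.035q = 80 + 0.079q → q* = 335.9649, p* = 106.5412.
At q = 115: demand price = 118.3 − 0.035·115 = 114.275; supply price = 80 + 0.079·115 = 89.085.
Δq = 335.9649 − 115 = 220.9649; wedge = 114.275 − 89.085 = 25.19.
Welfare loss = ½ × 220.9649 × 25.19 = $2783.05 thousand.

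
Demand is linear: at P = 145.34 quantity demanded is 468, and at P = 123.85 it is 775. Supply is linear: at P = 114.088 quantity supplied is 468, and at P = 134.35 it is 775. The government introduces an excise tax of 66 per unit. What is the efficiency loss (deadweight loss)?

16014.71

Demand slope = (123.85 − 145.34)/(775 − 468) = −0.07, so P = 178.1 − 0.07Q.
Supply slope = (134.35 − 114.088)/(775 − 468) = 0.066, so P = 83.2 + 0.066Q.
Competitive equilibrium: 178.1 − 0.07Q = 83.2 + 0.066Q → Q* = 697.7941, P* = 129.2544.
With the tax, the buyer price exceeds the seller price by 66: (178.1 − 0.07Q) − (83.2 + 0.066Q) = 66 → Q' = 212.5.
ΔQ = 697.7941 − 212.5 = 485.2941; the wedge equals the tax, 66.
The triangle = ½ × 485.2941 × 66 = 16014.71.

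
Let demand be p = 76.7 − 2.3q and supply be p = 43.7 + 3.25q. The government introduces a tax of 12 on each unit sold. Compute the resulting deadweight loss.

Competitive equilibrium: 76.7 − 2.3q = 43.7 + 3.25q → q* = 5.9459, p* = 63.0243.
With the tax, the buyer price exceeds the seller price by 12: (76.7 − 2.3q) − (43.7 + 3.25q) = 12 → q' = 3.7838.
Δq = 5.9459 − 3.7838 = 2.1621; the wedge equals the tax, 12.
DWL = ½ × 2.1621 × 12 = 12.97.

12.97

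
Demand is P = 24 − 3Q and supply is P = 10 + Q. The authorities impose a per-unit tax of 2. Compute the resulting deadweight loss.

Competitive equilibrium: 24 − 3Q = 10 + Q → Q* = 3.5, P* = 13.5.
With the tax, the buyer price exceeds the seller price by 2: (24 − 3Q) − (10 + Q) = 2 → Q' = 3.
ΔQ = 3.5 − 3 = 0.5; the wedge equals the tax, 2.
Deadweight loss = ½ × 0.5 × 2 = 0.50.

0.50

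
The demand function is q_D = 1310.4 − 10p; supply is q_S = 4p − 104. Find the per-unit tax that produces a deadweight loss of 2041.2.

37.8

In inverse form: demand p = 131.04 − 0.1q, supply p = 26 + 0.25q.
Competitive equilibrium: 131.04 − 0.1q = 26 + 0.25q → q* = 300.1143, p* = 101.0286.
A tax t gives Δq = t/0.35 and wedge t, so DWL = t²/0.7.
t²/0.7 = 2041.2 → t² = 1428.84 → t = 37.8.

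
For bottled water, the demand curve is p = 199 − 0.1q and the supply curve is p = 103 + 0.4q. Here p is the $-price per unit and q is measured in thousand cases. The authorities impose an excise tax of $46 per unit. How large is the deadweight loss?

$2116 thousand

Competitive equilibrium: 199 − 0.1q = 103 + 0.4q → q* = 192, p* = 179.8.
With the tax, the buyer price exceeds the seller price by 46: (199 − 0.1q) − (103 + 0.4q) = 46 → q' = 100.
Δq = 192 − 100 = 92; the wedge equals the tax, 46.
The triangle = ½ × 92 × 46 = $2116 thousand.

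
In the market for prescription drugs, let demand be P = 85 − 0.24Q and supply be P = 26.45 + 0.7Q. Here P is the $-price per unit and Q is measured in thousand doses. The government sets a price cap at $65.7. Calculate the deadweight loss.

$18.16 thousand

Competitive equilibrium: 85 − 0.24Q = 26.45 + 0.7Q → Q* = 62.2872, P* = 70.0511.
At the ceiling P = 65.7, quantity supplied = (65.7 − 26.45)/0.7 = 56.0714.
Willingness to pay at Q' = 56.0714: 85 − 0.24·56.0714 = 71.5429.
ΔQ = 62.2872 − 56.0714 = 6.2158; wedge = 71.5429 − 65.7 = 5.8429.
DWL = ½ × 6.2158 × 5.8429 = $18.16 thousand.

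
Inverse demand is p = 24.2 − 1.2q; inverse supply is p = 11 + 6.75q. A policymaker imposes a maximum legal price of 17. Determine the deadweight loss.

Competitive equilibrium: 24.2 − 1.2q = 11 + 6.75q → q* = 1.6604, p* = 22.2075.
At the ceiling p = 17, quantity supplied = (17 − 11)/6.75 = 0.8889.
Willingness to pay at q' = 0.8889: 24.2 − 1.2·0.8889 = 23.1333.
Δq = 1.6604 − 0.8889 = 0.7715; wedge = 23.1333 − 17 = 6.1333.
DWL = ½ × 0.7715 × 6.1333 = 2.37.

2.37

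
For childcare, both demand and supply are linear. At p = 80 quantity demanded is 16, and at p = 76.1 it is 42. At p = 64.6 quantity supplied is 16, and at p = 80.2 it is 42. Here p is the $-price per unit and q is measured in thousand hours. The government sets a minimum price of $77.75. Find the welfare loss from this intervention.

Demand slope = (76.1 − 80)/(42 − 16) = −0.15, so p = 82.4 − 0.15q.
Supply slope = (80.2 − 64.6)/(42 − 16) = 0.6, so p = 55 + 0.6q.
Competitive equilibrium: 82.4 − 0.15q = 55 + 0.6q → q* = 36.5333, p* = 76.92.
At the floor p = 77.75, quantity demanded = (82.4 − 77.75)/0.15 = 31.
Sellers' marginal cost at q' = 31: 55 + 0.6·31 = 73.6.
Δq = 36.5333 − 31 = 5.5333; wedge = 77.75 − 73.6 = 4.15.
Welfare loss = ½ × 5.5333 × 4.15 = $11.48 thousand.

$11.48 thousand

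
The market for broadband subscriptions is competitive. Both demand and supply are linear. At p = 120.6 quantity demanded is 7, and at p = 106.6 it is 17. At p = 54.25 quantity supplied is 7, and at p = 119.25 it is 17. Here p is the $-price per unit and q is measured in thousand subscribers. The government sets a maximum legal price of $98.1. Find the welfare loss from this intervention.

$10.79 thousand

Demand slope = (106.6 − 120.6)/(17 − 7) = −1.4, so p = 130.4 − 1.4q.
Supply slope = (119.25 − 54.25)/(17 − 7) = 6.5, so p = 8.75 + 6.5q.
Competitive equilibrium: 130.4 − 1.4q = 8.75 + 6.5q → q* = 15.3987, p* = 108.8418.
At the ceiling p = 98.1, quantity supplied = (98.1 − 8.75)/6.5 = 13.7462.
Willingness to pay at q' = 13.7462: 130.4 − 1.4·13.7462 = 111.1553.
Δq = 15.3987 − 13.7462 = 1.6525; wedge = 111.1553 − 98.1 = 13.0553.
Deadweight loss = ½ × 1.6525 × 13.0553 = $10.79 thousand.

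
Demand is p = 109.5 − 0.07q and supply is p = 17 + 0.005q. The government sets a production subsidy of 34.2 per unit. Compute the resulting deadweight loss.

7797.60

Competitive equilibrium: 109.5 − 0.07q = 17 + 0.005q → q* = 1233.3333, p* = 23.1667.
The subsidy lowers effective supply by 34.2: p = 0.005q − 17.2.
New quantity: 109.5 − 0.07q = 0.005q − 17.2 → q' = 1689.3333.
Overproduction Δq = 1689.3333 − 1233.3333 = 456; wedge = subsidy = 34.2.
The triangle = ½ × 456 × 34.2 = 7797.60.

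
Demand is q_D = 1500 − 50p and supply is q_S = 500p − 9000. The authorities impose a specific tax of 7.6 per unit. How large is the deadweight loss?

1312.73

In inverse form: demand p = 30 − 0.02q, supply p = 18 + 0.002q.
Competitive equilibrium: 30 − 0.02q = 18 + 0.002q → q* = 545.4545, p* = 19.0909.
With the tax, the buyer price exceeds the seller price by 7.6: (30 − 0.02q) − (18 + 0.002q) = 7.6 → q' = 200.
Δq = 545.4545 − 200 = 345.4545; the wedge equals the tax, 7.6.
DWL = ½ × 345.4545 × 7.6 = 1312.73.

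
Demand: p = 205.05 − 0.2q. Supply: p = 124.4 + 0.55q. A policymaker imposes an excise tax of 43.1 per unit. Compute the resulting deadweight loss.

Competitive equilibrium: 205.05 − 0.2q = 124.4 + 0.55q → q* = 107.5333, p* = 183.5433.
With the tax, the buyer price exceeds the seller price by 43.1: (205.05 − 0.2q) − (124.4 + 0.55q) = 43.1 → q' = 50.0667.
Δq = 107.5333 − 50.0667 = 57.4666; the wedge equals the tax, 43.1.
The triangle = ½ × 57.4666 × 43.1 = 1238.41.

1238.41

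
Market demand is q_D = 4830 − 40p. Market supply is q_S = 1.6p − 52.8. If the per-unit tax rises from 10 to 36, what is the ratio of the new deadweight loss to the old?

In inverse form: demand p = 120.75 − 0.025q, supply p = 33 + 0.625q.
Competitive equilibrium: 120.75 − 0.025q = 33 + 0.625q → q* = 135, p* = 117.375.
For a per-unit tax t: Δq = t/0.65, so DWL = ½·t·(t/0.65) = t²/1.3.
At t = 10: DWL = 76.923. At t = 36: DWL = 996.923.
Ratio = (36/10)² = 12.96.

12.96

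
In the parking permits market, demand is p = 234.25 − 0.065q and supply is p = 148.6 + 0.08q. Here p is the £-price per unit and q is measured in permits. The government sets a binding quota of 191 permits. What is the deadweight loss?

£11582.01

Competitive equilibrium: 234.25 − 0.065q = 148.6 + 0.08q → q* = 590.6897, p* = 195.8552.
At q = 191: demand price = 234.25 − 0.065·191 = 221.835; supply price = 148.6 + 0.08·191 = 163.88.
Δq = 590.6897 − 191 = 399.6897; wedge = 221.835 − 163.88 = 57.955.
DWL = ½ × 399.6897 × 57.955 = £11582.01.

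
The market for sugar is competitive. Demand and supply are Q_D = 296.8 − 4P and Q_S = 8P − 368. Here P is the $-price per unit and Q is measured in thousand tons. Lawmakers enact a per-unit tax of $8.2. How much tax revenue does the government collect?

In inverse form: demand P = 74.2 − 0.25Q, supply P = 46 + 0.125Q.
Competitive equilibrium: 74.2 − 0.25Q = 46 + 0.125Q → Q* = 75.2, P* = 55.4.
With the tax, the buyer price exceeds the seller price by 8.2: (74.2 − 0.25Q) − (46 + 0.125Q) = 8.2 → Q' = 53.3333.
Tax revenue = 8.2 × 53.3333 = $437.33 thousand.

$437.33 thousand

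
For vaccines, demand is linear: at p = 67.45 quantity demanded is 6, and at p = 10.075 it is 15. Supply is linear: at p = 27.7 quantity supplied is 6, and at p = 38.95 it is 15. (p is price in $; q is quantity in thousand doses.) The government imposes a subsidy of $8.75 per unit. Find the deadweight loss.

$5.02 thousand

Demand slope = (10.075 − 67.45)/(15 − 6) = −6.375, so p = 105.7 − 6.375q.
Supply slope = (38.95 − 27.7)/(15 − 6) = 1.25, so p = 20.2 + 1.25q.
Competitive equilibrium: 105.7 − 6.375q = 20.2 + 1.25q → q* = 11.2131, p* = 34.2164.
The subsidy lowers effective supply by 8.75: p = 11.45 + 1.25q.
New quantity: 105.7 − 6.375q = 11.45 + 1.25q → q' = 12.3607.
Overproduction Δq = 12.3607 − 11.2131 = 1.1476; wedge = subsidy = 8.75.
Deadweight loss = ½ × 1.1476 × 8.75 = $5.02 thousand.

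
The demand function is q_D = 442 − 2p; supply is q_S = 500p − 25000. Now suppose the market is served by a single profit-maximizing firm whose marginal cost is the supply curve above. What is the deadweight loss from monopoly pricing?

In inverse form: demand p = 221 − 0.5q, supply p = 50 + 0.002q.
Competitive equilibrium: 221 − 0.5q = 50 + 0.002q → q* = 340.6375, p* = 50.6813.
Marginal revenue: MR = 221 − q. Set MR = MC: 221 − q = 50 + 0.002q → q_m = 170.6587.
Price p_m = 221 − 0.5·170.6587 = 135.6707; MC(q_m) = 50 + 0.002·170.6587 = 50.3413.
Competitive q* = 340.6375, so Δq = 169.9788; wedge = 135.6707 − 50.3413 = 85.3294.
Welfare loss = ½ × 169.9788 × 85.3294 = 7252.09.

7252.09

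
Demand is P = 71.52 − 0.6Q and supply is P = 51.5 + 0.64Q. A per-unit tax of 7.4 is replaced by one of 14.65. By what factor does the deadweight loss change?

3.919

Competitive equilibrium: 71.52 − 0.6Q = 51.5 + 0.64Q → Q* = 16.1452, P* = 61.8329.
For a per-unit tax t: ΔQ = t/1.24, so DWL = ½·t·(t/1.24) = t²/2.48.
At t = 7.4: DWL = 22.081. At t = 14.65: DWL = 86.541.
Ratio = (14.65/7.4)² = 3.919.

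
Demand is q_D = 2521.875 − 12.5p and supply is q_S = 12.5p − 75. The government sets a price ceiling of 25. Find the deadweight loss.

In inverse form: demand p = 201.75 − 0.08q, supply p = 6 + 0.08q.
Competitive equilibrium: 201.75 − 0.08q = 6 + 0.08q → q* = 1223.4375, p* = 103.875.
At the ceiling p = 25, quantity supplied = (25 − 6)/0.08 = 237.5.
Willingness to pay at q' = 237.5: 201.75 − 0.08·237.5 = 182.75.
Δq = 1223.4375 − 237.5 = 985.9375; wedge = 182.75 − 25 = 157.75.
The triangle = ½ × 985.9375 × 157.75 = 77765.82.

77765.82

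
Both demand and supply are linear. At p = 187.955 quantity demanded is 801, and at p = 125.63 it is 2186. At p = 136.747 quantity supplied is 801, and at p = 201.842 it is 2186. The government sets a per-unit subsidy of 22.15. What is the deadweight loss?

Demand slope = (125.63 − 187.955)/(2186 − 801) = −0.045, so p = 224 − 0.045q.
Supply slope = (201.842 − 136.747)/(2186 − 801) = 0.047, so p = 99.1 + 0.047q.
Competitive equilibrium: 224 − 0.045q = 99.1 + 0.047q → q* = 1357.6087, p* = 162.9076.
The subsidy lowers effective supply by 22.15: p = 76.95 + 0.047q.
New quantity: 224 − 0.045q = 76.95 + 0.047q → q' = 1598.3696.
Overproduction Δq = 1598.3696 − 1357.6087 = 240.7609; wedge = subsidy = 22.15.
The triangle = ½ × 240.7609 × 22.15 = 2666.43.

2666.43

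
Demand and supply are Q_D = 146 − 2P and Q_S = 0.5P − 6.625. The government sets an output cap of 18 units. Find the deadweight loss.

In inverse form: demand P = 73 − 0.5Q, supply P = 13.25 + 2Q.
Competitive equilibrium: 73 − 0.5Q = 13.25 + 2Q → Q* = 23.9, P* = 61.05.
At Q = 18: demand price = 73 − 0.5·18 = 64; supply price = 13.25 + 2·18 = 49.25.
ΔQ = 23.9 − 18 = 5.9; wedge = 64 − 49.25 = 14.75.
Welfare loss = ½ × 5.9 × 14.75 = 43.51.

43.51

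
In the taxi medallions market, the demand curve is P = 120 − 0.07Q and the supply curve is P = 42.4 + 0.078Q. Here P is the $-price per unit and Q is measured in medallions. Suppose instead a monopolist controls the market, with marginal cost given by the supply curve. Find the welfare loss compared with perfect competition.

$2097.56

Competitive equilibrium: 120 − 0.07Q = 42.4 + 0.078Q → Q* = 524.32432, P* = 83.2973.
Marginal revenue: MR = 120 − 0.14Q. Set MR = MC: 120 − 0.14Q = 42.4 + 0.078Q → Q_m = 355.9633.
Price P_m = 120 − 0.07·355.9633 = 95.08257; MC(Q_m) = 42.4 + 0.078·355.9633 = 70.16514.
Competitive Q* = 524.32432, so ΔQ = 168.36102; wedge = 95.08257 − 70.16514 = 24.91743.
Deadweight loss = ½ × 168.36102 × 24.91743 = $2097.56.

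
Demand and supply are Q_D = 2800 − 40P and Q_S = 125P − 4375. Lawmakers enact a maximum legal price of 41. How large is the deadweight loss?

1591.86

In inverse form: demand P = 70 − 0.025Q, supply P = 35 + 0.008Q.
Competitive equilibrium: 70 − 0.025Q = 35 + 0.008Q → Q* = 1060.6061, P* = 43.4848.
At the ceiling P = 41, quantity supplied = (41 − 35)/0.008 = 750.
Willingness to pay at Q' = 750: 70 − 0.025·750 = 51.25.
ΔQ = 1060.6061 − 750 = 310.6061; wedge = 51.25 − 41 = 10.25.
Welfare loss = ½ × 310.6061 × 10.25 = 1591.86.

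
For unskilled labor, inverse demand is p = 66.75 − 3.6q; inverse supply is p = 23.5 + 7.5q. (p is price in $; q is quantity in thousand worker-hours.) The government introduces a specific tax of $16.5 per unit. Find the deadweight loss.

$12.26 thousand

Competitive equilibrium: 66.75 − 3.6q = 23.5 + 7.5q → q* = 3.8964, p* = 52.723.
With the tax, the buyer price exceeds the seller price by 16.5: (66.75 − 3.6q) − (23.5 + 7.5q) = 16.5 → q' = 2.4099.
Δq = 3.8964 − 2.4099 = 1.4865; the wedge equals the tax, 16.5.
Welfare loss = ½ × 1.4865 × 16.5 = $12.26 thousand.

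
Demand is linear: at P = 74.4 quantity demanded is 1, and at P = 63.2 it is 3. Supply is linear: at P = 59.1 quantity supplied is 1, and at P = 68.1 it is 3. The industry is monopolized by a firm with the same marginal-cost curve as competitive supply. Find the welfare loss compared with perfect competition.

Demand slope = (63.2 − 74.4)/(3 − 1) = −5.6, so P = 80 − 5.6Q.
Supply slope = (68.1 − 59.1)/(3 − 1) = 4.5, so P = 54.6 + 4.5Q.
Competitive equilibrium: 80 − 5.6Q = 54.6 + 4.5Q → Q* = 2.5149, P* = 65.9168.
Marginal revenue: MR = 80 − 11.2Q. Set MR = MC: 80 − 11.2Q = 54.6 + 4.5Q → Q_m = 1.6178.
Price P_m = 80 − 5.6·1.6178 = 70.9403; MC(Q_m) = 54.6 + 4.5·1.6178 = 61.8801.
Competitive Q* = 2.5149, so ΔQ = 0.8971; wedge = 70.9403 − 61.8801 = 9.0602.
Deadweight loss = ½ × 0.8971 × 9.0602 = 4.06.

4.06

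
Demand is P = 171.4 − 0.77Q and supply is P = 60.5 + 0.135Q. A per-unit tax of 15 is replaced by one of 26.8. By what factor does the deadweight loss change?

3.192

Competitive equilibrium: 171.4 − 0.77Q = 60.5 + 0.135Q → Q* = 122.5414, P* = 77.0431.
For a per-unit tax t: ΔQ = t/0.905, so DWL = ½·t·(t/0.905) = t²/1.81.
At t = 15: DWL = 124.309. At t = 26.8: DWL = 396.818.
Ratio = (26.8/15)² = 3.192.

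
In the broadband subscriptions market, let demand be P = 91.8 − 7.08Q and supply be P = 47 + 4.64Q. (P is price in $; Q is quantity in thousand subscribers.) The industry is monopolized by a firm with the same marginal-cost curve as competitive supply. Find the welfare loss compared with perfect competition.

$12.14 thousand

Competitive equilibrium: 91.8 − 7.08Q = 47 + 4.64Q → Q* = 3.8225, P* = 64.7365.
Marginal revenue: MR = 91.8 − 14.16Q. Set MR = MC: 91.8 − 14.16Q = 47 + 4.64Q → Q_m = 2.383.
Price P_m = 91.8 − 7.08·2.383 = 74.9284; MC(Q_m) = 47 + 4.64·2.383 = 58.0571.
Competitive Q* = 3.8225, so ΔQ = 1.4395; wedge = 74.9284 − 58.0571 = 16.8713.
Welfare loss = ½ × 1.4395 × 16.8713 = $12.14 thousand.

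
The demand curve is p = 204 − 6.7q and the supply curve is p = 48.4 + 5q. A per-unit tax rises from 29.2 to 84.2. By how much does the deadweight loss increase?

Competitive equilibrium: 204 − 6.7q = 48.4 + 5q → q* = 13.2991, p* = 114.8957.
For a per-unit tax t: Δq = t/11.7, so DWL = ½·t·(t/11.7) = t²/23.4.
At t = 29.2: DWL = 36.438. At t = 84.2: DWL = 302.976.
Increase = 302.976 − 36.438 = 266.54.

266.54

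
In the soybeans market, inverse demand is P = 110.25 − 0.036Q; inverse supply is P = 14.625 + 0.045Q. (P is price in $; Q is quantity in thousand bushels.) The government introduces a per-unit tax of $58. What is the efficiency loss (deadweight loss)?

$20765.43 thousand

Competitive equilibrium: 110.25 − 0.036Q = 14.625 + 0.045Q → Q* = 1180.5556, P* = 67.75.
With the tax, the buyer price exceeds the seller price by 58: (110.25 − 0.036Q) − (14.625 + 0.045Q) = 58 → Q' = 464.5062.
ΔQ = 1180.5556 − 464.5062 = 716.0494; the wedge equals the tax, 58.
DWL = ½ × 716.0494 × 58 = $20765.43 thousand.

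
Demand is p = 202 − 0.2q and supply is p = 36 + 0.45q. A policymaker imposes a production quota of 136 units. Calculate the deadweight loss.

Competitive equilibrium: 202 − 0.2q = 36 + 0.45q → q* = 255.3846, p* = 150.9231.
At q = 136: demand price = 202 − 0.2·136 = 174.8; supply price = 36 + 0.45·136 = 97.2.
Δq = 255.3846 − 136 = 119.3846; wedge = 174.8 − 97.2 = 77.6.
DWL = ½ × 119.3846 × 77.6 = 4632.12.

4632.12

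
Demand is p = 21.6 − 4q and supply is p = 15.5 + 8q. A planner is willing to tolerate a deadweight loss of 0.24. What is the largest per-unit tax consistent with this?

2.4

Competitive equilibrium: 21.6 − 4q = 15.5 + 8q → q* = 0.5083, p* = 19.5667.
A tax t gives Δq = t/12 and wedge t, so DWL = t²/24.
t²/24 = 0.24 → t² = 5.76 → t = 2.4.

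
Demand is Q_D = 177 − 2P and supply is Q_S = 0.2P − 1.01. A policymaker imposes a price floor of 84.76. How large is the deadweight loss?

162.74

In inverse form: demand P = 88.5 − 0.5Q, supply P = 5.05 + 5Q.
Competitive equilibrium: 88.5 − 0.5Q = 5.05 + 5Q → Q* = 15.1727, P* = 80.9136.
At the floor P = 84.76, quantity demanded = (88.5 − 84.76)/0.5 = 7.48.
Sellers' marginal cost at Q' = 7.48: 5.05 + 5·7.48 = 42.45.
ΔQ = 15.1727 − 7.48 = 7.6927; wedge = 84.76 − 42.45 = 42.31.
Deadweight loss = ½ × 7.6927 × 42.31 = 162.74.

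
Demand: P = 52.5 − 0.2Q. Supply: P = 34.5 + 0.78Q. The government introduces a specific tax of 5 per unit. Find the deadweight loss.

12.76

Competitive equilibrium: 52.5 − 0.2Q = 34.5 + 0.78Q → Q* = 18.3673, P* = 48.8265.
With the tax, the buyer price exceeds the seller price by 5: (52.5 − 0.2Q) − (34.5 + 0.78Q) = 5 → Q' = 13.2653.
ΔQ = 18.3673 − 13.2653 = 5.102; the wedge equals the tax, 5.
DWL = ½ × 5.102 × 5 = 12.76.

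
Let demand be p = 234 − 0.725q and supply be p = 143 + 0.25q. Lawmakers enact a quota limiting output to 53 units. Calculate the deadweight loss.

Competitive equilibrium: 234 − 0.725q = 143 + 0.25q → q* = 93.3333, p* = 166.3333.
At q = 53: demand price = 234 − 0.725·53 = 195.575; supply price = 143 + 0.25·53 = 156.25.
Δq = 93.3333 − 53 = 40.3333; wedge = 195.575 − 156.25 = 39.325.
The triangle = ½ × 40.3333 × 39.325 = 793.05.

793.05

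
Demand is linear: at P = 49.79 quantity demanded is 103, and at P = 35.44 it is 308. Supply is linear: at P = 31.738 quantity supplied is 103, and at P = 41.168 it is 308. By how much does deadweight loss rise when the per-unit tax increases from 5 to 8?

168.10

Demand slope = (35.44 − 49.79)/(308 − 103) = −0.07, so P = 57 − 0.07Q.
Supply slope = (41.168 − 31.738)/(308 − 103) = 0.046, so P = 27 + 0.046Q.
Competitive equilibrium: 57 − 0.07Q = 27 + 0.046Q → Q* = 258.6207, P* = 38.8966.
For a per-unit tax t: ΔQ = t/0.116, so DWL = ½·t·(t/0.116) = t²/0.232.
At t = 5: DWL = 107.759. At t = 8: DWL = 275.862.
Increase = 275.862 − 107.759 = 168.10.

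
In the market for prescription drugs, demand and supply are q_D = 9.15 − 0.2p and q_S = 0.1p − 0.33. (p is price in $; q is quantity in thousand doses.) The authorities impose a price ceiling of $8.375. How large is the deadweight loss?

$40.46 thousand

In inverse form: demand p = 45.75 − 5q, supply p = 3.3 + 10q.
Competitive equilibrium: 45.75 − 5q = 3.3 + 10q → q* = 2.83, p* = 31.6.
At the ceiling p = 8.375, quantity supplied = (8.375 − 3.3)/10 = 0.5075.
Willingness to pay at q' = 0.5075: 45.75 − 5·0.5075 = 43.2125.
Δq = 2.83 − 0.5075 = 2.3225; wedge = 43.2125 − 8.375 = 34.8375.
DWL = ½ × 2.3225 × 34.8375 = $40.46 thousand.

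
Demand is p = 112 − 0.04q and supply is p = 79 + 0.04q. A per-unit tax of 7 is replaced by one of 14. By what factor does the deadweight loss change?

4

Competitive equilibrium: 112 − 0.04q = 79 + 0.04q → q* = 412.5, p* = 95.5.
For a per-unit tax t: Δq = t/0.08, so DWL = ½·t·(t/0.08) = t²/0.16.
At t = 7: DWL = 306.25. At t = 14: DWL = 1225.
Ratio = (14/7)² = 4.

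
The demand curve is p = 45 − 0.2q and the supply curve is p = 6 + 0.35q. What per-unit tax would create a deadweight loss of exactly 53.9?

Competitive equilibrium: 45 − 0.2q = 6 + 0.35q → q* = 70.9091, p* = 30.8182.
A tax t gives Δq = t/0.55 and wedge t, so DWL = t²/1.1.
t²/1.1 = 53.9 → t² = 59.29 → t = 7.7.

7.7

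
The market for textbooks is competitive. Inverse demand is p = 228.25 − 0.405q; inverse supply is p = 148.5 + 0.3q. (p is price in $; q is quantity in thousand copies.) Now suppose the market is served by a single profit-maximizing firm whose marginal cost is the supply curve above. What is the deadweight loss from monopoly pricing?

$600.49 thousand

Competitive equilibrium: 228.25 − 0.405q = 148.5 + 0.3q → q* = 113.1206, p* = 182.4362.
Marginal revenue: MR = 228.25 − 0.81q. Set MR = MC: 228.25 − 0.81q = 148.5 + 0.3q → q_m = 71.8468.
Price p_m = 228.25 − 0.405·71.8468 = 199.152; MC(q_m) = 148.5 + 0.3·71.8468 = 170.054.
Competitive q* = 113.1206, so Δq = 41.2738; wedge = 199.152 − 170.054 = 29.098.
Deadweight loss = ½ × 41.2738 × 29.098 = $600.49 thousand.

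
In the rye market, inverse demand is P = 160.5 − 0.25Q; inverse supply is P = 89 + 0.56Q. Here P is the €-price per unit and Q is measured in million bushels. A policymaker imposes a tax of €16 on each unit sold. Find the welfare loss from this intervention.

Competitive equilibrium: 160.5 − 0.25Q = 89 + 0.56Q → Q* = 88.2716, P* = 138.4321.
With the tax, the buyer price exceeds the seller price by 16: (160.5 − 0.25Q) − (89 + 0.56Q) = 16 → Q' = 68.5185.
ΔQ = 88.2716 − 68.5185 = 19.7531; the wedge equals the tax, 16.
Welfare loss = ½ × 19.7531 × 16 = €158.02 million.

€158.02 million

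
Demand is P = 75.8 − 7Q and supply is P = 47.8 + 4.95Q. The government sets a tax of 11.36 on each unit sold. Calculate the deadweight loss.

5.40

Competitive equilibrium: 75.8 − 7Q = 47.8 + 4.95Q → Q* = 2.3431, P* = 59.3983.
With the tax, the buyer price exceeds the seller price by 11.36: (75.8 − 7Q) − (47.8 + 4.95Q) = 11.36 → Q' = 1.3925.
ΔQ = 2.3431 − 1.3925 = 0.9506; the wedge equals the tax, 11.36.
Deadweight loss = ½ × 0.9506 × 11.36 = 5.40.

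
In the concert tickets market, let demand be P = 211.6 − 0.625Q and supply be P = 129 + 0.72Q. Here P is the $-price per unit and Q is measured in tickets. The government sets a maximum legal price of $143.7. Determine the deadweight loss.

$1130.25

Competitive equilibrium: 211.6 − 0.625Q = 129 + 0.72Q → Q* = 61.4126, P* = 173.2171.
At the ceiling P = 143.7, quantity supplied = (143.7 − 129)/0.72 = 20.4167.
Willingness to pay at Q' = 20.4167: 211.6 − 0.625·20.4167 = 198.8396.
ΔQ = 61.4126 − 20.4167 = 40.9959; wedge = 198.8396 − 143.7 = 55.1396.
Welfare loss = ½ × 40.9959 × 55.1396 = $1130.25.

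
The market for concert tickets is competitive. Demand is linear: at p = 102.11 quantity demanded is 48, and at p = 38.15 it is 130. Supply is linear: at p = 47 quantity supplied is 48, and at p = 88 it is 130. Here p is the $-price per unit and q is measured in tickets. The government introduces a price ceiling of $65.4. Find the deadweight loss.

Demand slope = (38.15 − 102.11)/(130 − 48) = −0.78, so p = 139.55 − 0.78q.
Supply slope = (88 − 47)/(130 − 48) = 0.5, so p = 23 + 0.5q.
Competitive equilibrium: 139.55 − 0.78q = 23 + 0.5q → q* = 91.0547, p* = 68.5273.
At the ceiling p = 65.4, quantity supplied = (65.4 − 23)/0.5 = 84.8.
Willingness to pay at q' = 84.8: 139.55 − 0.78·84.8 = 73.406.
Δq = 91.0547 − 84.8 = 6.2547; wedge = 73.406 − 65.4 = 8.006.
DWL = ½ × 6.2547 × 8.006 = $25.04.

$25.04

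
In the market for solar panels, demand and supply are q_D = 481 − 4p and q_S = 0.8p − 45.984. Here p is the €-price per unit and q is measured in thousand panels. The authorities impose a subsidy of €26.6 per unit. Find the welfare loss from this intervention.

€235.85 thousand

In inverse form: demand p = 120.25 − 0.25q, supply p = 57.48 + 1.25q.
Competitive equilibrium: 120.25 − 0.25q = 57.48 + 1.25q → q* = 41.8467, p* = 109.7883.
The subsidy lowers effective supply by 26.6: p = 30.88 + 1.25q.
New quantity: 120.25 − 0.25q = 30.88 + 1.25q → q' = 59.58.
Overproduction Δq = 59.58 − 41.8467 = 17.7333; wedge = subsidy = 26.6.
DWL = ½ × 17.7333 × 26.6 = €235.85 thousand.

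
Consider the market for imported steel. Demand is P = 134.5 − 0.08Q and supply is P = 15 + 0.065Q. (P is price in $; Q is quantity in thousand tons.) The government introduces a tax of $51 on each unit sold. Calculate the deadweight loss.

Competitive equilibrium: 134.5 − 0.08Q = 15 + 0.065Q → Q* = 824.13793, P* = 68.56897.
With the tax, the buyer price exceeds the seller price by 51: (134.5 − 0.08Q) − (15 + 0.065Q) = 51 → Q' = 472.41379.
ΔQ = 824.13793 − 472.41379 = 351.72414; the wedge equals the tax, 51.
DWL = ½ × 351.72414 × 51 = $8968.97 thousand.

$8968.97 thousand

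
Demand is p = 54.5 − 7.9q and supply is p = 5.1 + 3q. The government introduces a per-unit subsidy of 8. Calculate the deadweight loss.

Competitive equilibrium: 54.5 − 7.9q = 5.1 + 3q → q* = 4.5321, p* = 18.6963.
The subsidy lowers effective supply by 8: p = 3q − 2.9.
New quantity: 54.5 − 7.9q = 3q − 2.9 → q' = 5.2661.
Overproduction Δq = 5.2661 − 4.5321 = 0.734; wedge = subsidy = 8.
Deadweight loss = ½ × 0.734 × 8 = 2.94.

2.94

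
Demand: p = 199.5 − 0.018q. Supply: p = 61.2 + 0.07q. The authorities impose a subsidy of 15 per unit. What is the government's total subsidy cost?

Competitive equilibrium: 199.5 − 0.018q = 61.2 + 0.07q → q* = 1571.5909, p* = 171.2114.
The subsidy lowers effective supply by 15: p = 46.2 + 0.07q.
New quantity: 199.5 − 0.018q = 46.2 + 0.07q → q' = 1742.0455.
Total subsidy cost = 15 × 1742.0455 = 26130.68.

26130.68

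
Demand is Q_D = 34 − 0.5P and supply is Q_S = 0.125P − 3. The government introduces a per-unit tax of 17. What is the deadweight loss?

14.45

In inverse form: demand P = 68 − 2Q, supply P = 24 + 8Q.
Competitive equilibrium: 68 − 2Q = 24 + 8Q → Q* = 4.4, P* = 59.2.
With the tax, the buyer price exceeds the seller price by 17: (68 − 2Q) − (24 + 8Q) = 17 → Q' = 2.7.
ΔQ = 4.4 − 2.7 = 1.7; the wedge equals the tax, 17.
Deadweight loss = ½ × 1.7 × 17 = 14.45.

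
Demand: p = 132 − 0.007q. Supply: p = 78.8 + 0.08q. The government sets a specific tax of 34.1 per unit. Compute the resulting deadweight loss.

6682.82

Competitive equilibrium: 132 − 0.007q = 78.8 + 0.08q → q* = 611.4943, p* = 127.7195.
With the tax, the buyer price exceeds the seller price by 34.1: (132 − 0.007q) − (78.8 + 0.08q) = 34.1 → q' = 219.5402.
Δq = 611.4943 − 219.5402 = 391.9541; the wedge equals the tax, 34.1.
DWL = ½ × 391.9541 × 34.1 = 6682.82.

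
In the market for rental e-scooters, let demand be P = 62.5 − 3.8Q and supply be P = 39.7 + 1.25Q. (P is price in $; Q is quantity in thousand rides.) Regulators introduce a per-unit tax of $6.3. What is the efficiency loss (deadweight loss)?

$3.93 thousand

Competitive equilibrium: 62.5 − 3.8Q = 39.7 + 1.25Q → Q* = 4.5149, P* = 45.3436.
With the tax, the buyer price exceeds the seller price by 6.3: (62.5 − 3.8Q) − (39.7 + 1.25Q) = 6.3 → Q' = 3.2673.
ΔQ = 4.5149 − 3.2673 = 1.2476; the wedge equals the tax, 6.3.
Welfare loss = ½ × 1.2476 × 6.3 = $3.93 thousand.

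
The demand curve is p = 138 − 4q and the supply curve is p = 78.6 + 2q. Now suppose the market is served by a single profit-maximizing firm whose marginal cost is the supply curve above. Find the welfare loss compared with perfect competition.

47.04

Competitive equilibrium: 138 − 4q = 78.6 + 2q → q* = 9.9, p* = 98.4.
Marginal revenue: MR = 138 − 8q. Set MR = MC: 138 − 8q = 78.6 + 2q → q_m = 5.94.
Price p_m = 138 − 4·5.94 = 114.24; MC(q_m) = 78.6 + 2·5.94 = 90.48.
Competitive q* = 9.9, so Δq = 3.96; wedge = 114.24 − 90.48 = 23.76.
Welfare loss = ½ × 3.96 × 23.76 = 47.04.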